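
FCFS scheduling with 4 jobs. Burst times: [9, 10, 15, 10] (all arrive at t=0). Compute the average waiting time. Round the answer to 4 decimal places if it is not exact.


FCFS order (as given): [9, 10, 15, 10]
Waiting times:
  Job 1: wait = 0
  Job 2: wait = 9
  Job 3: wait = 19
  Job 4: wait = 34
Sum of waiting times = 62
Average waiting time = 62/4 = 15.5

15.5


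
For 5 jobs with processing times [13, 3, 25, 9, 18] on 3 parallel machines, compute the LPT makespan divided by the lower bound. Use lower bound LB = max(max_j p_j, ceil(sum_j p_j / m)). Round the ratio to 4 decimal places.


LPT order: [25, 18, 13, 9, 3]
Machine loads after assignment: [25, 21, 22]
LPT makespan = 25
Lower bound = max(max_job, ceil(total/3)) = max(25, 23) = 25
Ratio = 25 / 25 = 1.0

1.0


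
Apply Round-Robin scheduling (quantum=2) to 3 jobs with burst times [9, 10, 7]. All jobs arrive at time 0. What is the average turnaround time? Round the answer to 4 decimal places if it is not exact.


Time quantum = 2
Execution trace:
  J1 runs 2 units, time = 2
  J2 runs 2 units, time = 4
  J3 runs 2 units, time = 6
  J1 runs 2 units, time = 8
  J2 runs 2 units, time = 10
  J3 runs 2 units, time = 12
  J1 runs 2 units, time = 14
  J2 runs 2 units, time = 16
  J3 runs 2 units, time = 18
  J1 runs 2 units, time = 20
  J2 runs 2 units, time = 22
  J3 runs 1 units, time = 23
  J1 runs 1 units, time = 24
  J2 runs 2 units, time = 26
Finish times: [24, 26, 23]
Average turnaround = 73/3 = 24.3333

24.3333


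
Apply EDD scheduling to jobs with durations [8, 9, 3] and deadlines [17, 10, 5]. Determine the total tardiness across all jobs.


Sort by due date (EDD order): [(3, 5), (9, 10), (8, 17)]
Compute completion times and tardiness:
  Job 1: p=3, d=5, C=3, tardiness=max(0,3-5)=0
  Job 2: p=9, d=10, C=12, tardiness=max(0,12-10)=2
  Job 3: p=8, d=17, C=20, tardiness=max(0,20-17)=3
Total tardiness = 5

5


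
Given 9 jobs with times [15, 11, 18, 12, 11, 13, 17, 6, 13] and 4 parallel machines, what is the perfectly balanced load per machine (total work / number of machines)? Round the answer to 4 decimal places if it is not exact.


Total processing time = 15 + 11 + 18 + 12 + 11 + 13 + 17 + 6 + 13 = 116
Number of machines = 4
Ideal balanced load = 116 / 4 = 29.0

29.0


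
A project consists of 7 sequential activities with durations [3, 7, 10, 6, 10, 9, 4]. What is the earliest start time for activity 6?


Activity 6 starts after activities 1 through 5 complete.
Predecessor durations: [3, 7, 10, 6, 10]
ES = 3 + 7 + 10 + 6 + 10 = 36

36


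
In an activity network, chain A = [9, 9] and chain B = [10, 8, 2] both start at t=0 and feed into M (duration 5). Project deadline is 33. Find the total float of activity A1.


Forward pass: ES(A1) = sum of predecessors on chain A = 0
EF = ES + duration = 0 + 9 = 9
Backward pass: LF(M) = deadline = 33; LS(M) = 33 - 5 = 28
LF(A1) = LS(M) - sum(successors on chain A) = 28 - 9 = 19
LS = LF - duration = 19 - 9 = 10
Total float = LS - ES = 10 - 0 = 10

10


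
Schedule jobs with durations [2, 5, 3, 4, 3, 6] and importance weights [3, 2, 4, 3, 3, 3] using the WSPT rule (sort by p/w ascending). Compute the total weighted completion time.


Compute p/w ratios and sort ascending (WSPT): [(2, 3), (3, 4), (3, 3), (4, 3), (6, 3), (5, 2)]
Compute weighted completion times:
  Job (p=2,w=3): C=2, w*C=3*2=6
  Job (p=3,w=4): C=5, w*C=4*5=20
  Job (p=3,w=3): C=8, w*C=3*8=24
  Job (p=4,w=3): C=12, w*C=3*12=36
  Job (p=6,w=3): C=18, w*C=3*18=54
  Job (p=5,w=2): C=23, w*C=2*23=46
Total weighted completion time = 186

186


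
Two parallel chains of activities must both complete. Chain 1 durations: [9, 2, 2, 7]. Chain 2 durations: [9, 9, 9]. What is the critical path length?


Path A total = 9 + 2 + 2 + 7 = 20
Path B total = 9 + 9 + 9 = 27
Critical path = longest path = max(20, 27) = 27

27


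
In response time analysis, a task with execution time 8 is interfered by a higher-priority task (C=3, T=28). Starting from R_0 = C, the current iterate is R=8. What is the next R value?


R_next = C + ceil(R_prev / T_hp) * C_hp
ceil(8 / 28) = ceil(0.2857) = 1
Interference = 1 * 3 = 3
R_next = 8 + 3 = 11

11


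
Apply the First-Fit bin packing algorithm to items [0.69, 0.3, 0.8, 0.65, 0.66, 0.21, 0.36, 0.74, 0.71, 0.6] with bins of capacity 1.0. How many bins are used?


Place items sequentially using First-Fit:
  Item 0.69 -> new Bin 1
  Item 0.3 -> Bin 1 (now 0.99)
  Item 0.8 -> new Bin 2
  Item 0.65 -> new Bin 3
  Item 0.66 -> new Bin 4
  Item 0.21 -> Bin 3 (now 0.86)
  Item 0.36 -> new Bin 5
  Item 0.74 -> new Bin 6
  Item 0.71 -> new Bin 7
  Item 0.6 -> Bin 5 (now 0.96)
Total bins used = 7

7


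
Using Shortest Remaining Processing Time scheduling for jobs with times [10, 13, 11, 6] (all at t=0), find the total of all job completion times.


Since all jobs arrive at t=0, SRPT equals SPT ordering.
SPT order: [6, 10, 11, 13]
Completion times:
  Job 1: p=6, C=6
  Job 2: p=10, C=16
  Job 3: p=11, C=27
  Job 4: p=13, C=40
Total completion time = 6 + 16 + 27 + 40 = 89

89


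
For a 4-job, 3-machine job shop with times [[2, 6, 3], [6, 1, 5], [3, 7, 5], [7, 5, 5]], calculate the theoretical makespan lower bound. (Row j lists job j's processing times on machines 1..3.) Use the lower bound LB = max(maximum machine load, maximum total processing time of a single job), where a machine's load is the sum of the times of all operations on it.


Machine loads:
  Machine 1: 2 + 6 + 3 + 7 = 18
  Machine 2: 6 + 1 + 7 + 5 = 19
  Machine 3: 3 + 5 + 5 + 5 = 18
Max machine load = 19
Job totals:
  Job 1: 11
  Job 2: 12
  Job 3: 15
  Job 4: 17
Max job total = 17
Lower bound = max(19, 17) = 19

19


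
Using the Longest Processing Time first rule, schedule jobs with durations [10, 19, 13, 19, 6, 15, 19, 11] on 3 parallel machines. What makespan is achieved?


Sort jobs in decreasing order (LPT): [19, 19, 19, 15, 13, 11, 10, 6]
Assign each job to the least loaded machine:
  Machine 1: jobs [19, 15], load = 34
  Machine 2: jobs [19, 13, 6], load = 38
  Machine 3: jobs [19, 11, 10], load = 40
Makespan = max load = 40

40


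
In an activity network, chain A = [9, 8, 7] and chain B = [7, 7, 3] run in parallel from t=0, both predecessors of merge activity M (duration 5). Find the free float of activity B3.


ES(B3) = sum of predecessors on chain B = 14
EF(B3) = ES + duration = 14 + 3 = 17
Successor of B3 is M. ES(M) = max(sum(A), sum(B)) = max(24, 17) = 24
Free float = ES(successor) - EF(current) = 24 - 17 = 7

7


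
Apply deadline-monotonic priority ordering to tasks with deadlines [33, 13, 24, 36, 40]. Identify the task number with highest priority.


Sort tasks by relative deadline (ascending):
  Task 2: deadline = 13
  Task 3: deadline = 24
  Task 1: deadline = 33
  Task 4: deadline = 36
  Task 5: deadline = 40
Priority order (highest first): [2, 3, 1, 4, 5]
Highest priority task = 2

2


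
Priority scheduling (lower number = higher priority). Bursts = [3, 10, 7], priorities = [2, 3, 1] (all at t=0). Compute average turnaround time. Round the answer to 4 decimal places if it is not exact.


Sort by priority (ascending = highest first):
Order: [(1, 7), (2, 3), (3, 10)]
Completion times:
  Priority 1, burst=7, C=7
  Priority 2, burst=3, C=10
  Priority 3, burst=10, C=20
Average turnaround = 37/3 = 12.3333

12.3333


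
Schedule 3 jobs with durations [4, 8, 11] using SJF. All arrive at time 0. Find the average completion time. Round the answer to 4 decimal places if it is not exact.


SJF order (ascending): [4, 8, 11]
Completion times:
  Job 1: burst=4, C=4
  Job 2: burst=8, C=12
  Job 3: burst=11, C=23
Average completion = 39/3 = 13.0

13.0


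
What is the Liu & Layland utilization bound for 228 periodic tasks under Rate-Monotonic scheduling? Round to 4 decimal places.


Compute 2^(1/228) = 1.0030447451
Subtract 1: 1.0030447451 - 1 = 0.0030447451
Multiply by n: 228 * 0.0030447451 = 0.6942018828
Round to 4 dp: 0.6942

0.6942


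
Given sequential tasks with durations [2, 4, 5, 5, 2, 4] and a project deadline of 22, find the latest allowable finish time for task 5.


LF(activity 5) = deadline - sum of successor durations
Successors: activities 6 through 6 with durations [4]
Sum of successor durations = 4
LF = 22 - 4 = 18

18


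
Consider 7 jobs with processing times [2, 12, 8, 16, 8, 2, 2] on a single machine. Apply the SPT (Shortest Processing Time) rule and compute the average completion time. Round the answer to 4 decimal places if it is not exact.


Sort jobs by processing time (SPT order): [2, 2, 2, 8, 8, 12, 16]
Compute completion times sequentially:
  Job 1: processing = 2, completes at 2
  Job 2: processing = 2, completes at 4
  Job 3: processing = 2, completes at 6
  Job 4: processing = 8, completes at 14
  Job 5: processing = 8, completes at 22
  Job 6: processing = 12, completes at 34
  Job 7: processing = 16, completes at 50
Sum of completion times = 132
Average completion time = 132/7 = 18.8571

18.8571


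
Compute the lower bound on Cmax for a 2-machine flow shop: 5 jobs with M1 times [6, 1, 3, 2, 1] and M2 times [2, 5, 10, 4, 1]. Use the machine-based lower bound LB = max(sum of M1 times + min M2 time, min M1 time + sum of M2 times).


LB1 = sum(M1 times) + min(M2 times) = 13 + 1 = 14
LB2 = min(M1 times) + sum(M2 times) = 1 + 22 = 23
Lower bound = max(LB1, LB2) = max(14, 23) = 23

23


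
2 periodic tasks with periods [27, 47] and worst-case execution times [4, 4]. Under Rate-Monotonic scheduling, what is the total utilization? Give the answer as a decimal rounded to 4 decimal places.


Compute individual utilizations (exact fractions):
  Task 1: C/T = 4/27 (approx. 0.1481)
  Task 2: C/T = 4/47 (approx. 0.0851)
Total utilization U = 4/27 + 4/47 = 296/1269
Rounded to 4 decimal places: U = 0.2333
RM (Liu & Layland) bound for 2 tasks = 0.828427; compare with U = 296/1269 (approx. 0.233255)
U <= bound, so schedulable by RM sufficient condition.

0.2333


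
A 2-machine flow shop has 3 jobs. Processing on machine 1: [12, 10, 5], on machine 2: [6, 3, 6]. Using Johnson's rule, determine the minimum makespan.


Apply Johnson's rule:
  Group 1 (a <= b): [(3, 5, 6)]
  Group 2 (a > b): [(1, 12, 6), (2, 10, 3)]
Optimal job order: [3, 1, 2]
Schedule:
  Job 3: M1 done at 5, M2 done at 11
  Job 1: M1 done at 17, M2 done at 23
  Job 2: M1 done at 27, M2 done at 30
Makespan = 30

30


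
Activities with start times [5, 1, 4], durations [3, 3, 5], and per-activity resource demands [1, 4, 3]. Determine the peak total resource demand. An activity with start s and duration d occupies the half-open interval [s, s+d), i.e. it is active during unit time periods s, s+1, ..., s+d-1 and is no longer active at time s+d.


Each activity i is active on [start_i, start_i + duration_i).
Compute total resource usage per time slot:
  t=0: active resources = [], total = 0
  t=1: active resources = [4], total = 4
  t=2: active resources = [4], total = 4
  t=3: active resources = [4], total = 4
  t=4: active resources = [3], total = 3
  t=5: active resources = [1, 3], total = 4
  t=6: active resources = [1, 3], total = 4
  t=7: active resources = [1, 3], total = 4
  t=8: active resources = [3], total = 3
Peak resource demand = 4

4


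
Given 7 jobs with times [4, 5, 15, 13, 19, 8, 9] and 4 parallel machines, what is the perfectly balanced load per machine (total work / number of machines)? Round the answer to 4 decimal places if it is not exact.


Total processing time = 4 + 5 + 15 + 13 + 19 + 8 + 9 = 73
Number of machines = 4
Ideal balanced load = 73 / 4 = 18.25

18.25


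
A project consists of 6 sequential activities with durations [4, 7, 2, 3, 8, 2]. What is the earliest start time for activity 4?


Activity 4 starts after activities 1 through 3 complete.
Predecessor durations: [4, 7, 2]
ES = 4 + 7 + 2 = 13

13


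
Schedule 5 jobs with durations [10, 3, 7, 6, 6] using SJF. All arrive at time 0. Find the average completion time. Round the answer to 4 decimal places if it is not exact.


SJF order (ascending): [3, 6, 6, 7, 10]
Completion times:
  Job 1: burst=3, C=3
  Job 2: burst=6, C=9
  Job 3: burst=6, C=15
  Job 4: burst=7, C=22
  Job 5: burst=10, C=32
Average completion = 81/5 = 16.2

16.2


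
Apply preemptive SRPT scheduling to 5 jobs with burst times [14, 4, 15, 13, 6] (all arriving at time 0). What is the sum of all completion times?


Since all jobs arrive at t=0, SRPT equals SPT ordering.
SPT order: [4, 6, 13, 14, 15]
Completion times:
  Job 1: p=4, C=4
  Job 2: p=6, C=10
  Job 3: p=13, C=23
  Job 4: p=14, C=37
  Job 5: p=15, C=52
Total completion time = 4 + 10 + 23 + 37 + 52 = 126

126


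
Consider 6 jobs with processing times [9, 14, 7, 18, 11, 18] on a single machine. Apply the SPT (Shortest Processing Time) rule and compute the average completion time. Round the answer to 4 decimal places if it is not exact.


Sort jobs by processing time (SPT order): [7, 9, 11, 14, 18, 18]
Compute completion times sequentially:
  Job 1: processing = 7, completes at 7
  Job 2: processing = 9, completes at 16
  Job 3: processing = 11, completes at 27
  Job 4: processing = 14, completes at 41
  Job 5: processing = 18, completes at 59
  Job 6: processing = 18, completes at 77
Sum of completion times = 227
Average completion time = 227/6 = 37.8333

37.8333


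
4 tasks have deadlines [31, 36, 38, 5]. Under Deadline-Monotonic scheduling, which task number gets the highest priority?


Sort tasks by relative deadline (ascending):
  Task 4: deadline = 5
  Task 1: deadline = 31
  Task 2: deadline = 36
  Task 3: deadline = 38
Priority order (highest first): [4, 1, 2, 3]
Highest priority task = 4

4


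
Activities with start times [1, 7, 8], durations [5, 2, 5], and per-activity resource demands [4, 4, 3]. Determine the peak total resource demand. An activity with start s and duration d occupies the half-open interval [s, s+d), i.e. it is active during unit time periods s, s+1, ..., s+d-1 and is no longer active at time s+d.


Each activity i is active on [start_i, start_i + duration_i).
Compute total resource usage per time slot:
  t=0: active resources = [], total = 0
  t=1: active resources = [4], total = 4
  t=2: active resources = [4], total = 4
  t=3: active resources = [4], total = 4
  t=4: active resources = [4], total = 4
  t=5: active resources = [4], total = 4
  t=6: active resources = [], total = 0
  t=7: active resources = [4], total = 4
  t=8: active resources = [4, 3], total = 7
  t=9: active resources = [3], total = 3
  t=10: active resources = [3], total = 3
  t=11: active resources = [3], total = 3
  t=12: active resources = [3], total = 3
Peak resource demand = 7

7


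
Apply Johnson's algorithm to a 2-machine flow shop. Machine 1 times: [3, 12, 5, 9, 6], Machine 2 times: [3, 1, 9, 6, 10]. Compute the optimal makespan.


Apply Johnson's rule:
  Group 1 (a <= b): [(1, 3, 3), (3, 5, 9), (5, 6, 10)]
  Group 2 (a > b): [(4, 9, 6), (2, 12, 1)]
Optimal job order: [1, 3, 5, 4, 2]
Schedule:
  Job 1: M1 done at 3, M2 done at 6
  Job 3: M1 done at 8, M2 done at 17
  Job 5: M1 done at 14, M2 done at 27
  Job 4: M1 done at 23, M2 done at 33
  Job 2: M1 done at 35, M2 done at 36
Makespan = 36

36


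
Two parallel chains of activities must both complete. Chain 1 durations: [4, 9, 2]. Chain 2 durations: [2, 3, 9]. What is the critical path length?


Path A total = 4 + 9 + 2 = 15
Path B total = 2 + 3 + 9 = 14
Critical path = longest path = max(15, 14) = 15

15


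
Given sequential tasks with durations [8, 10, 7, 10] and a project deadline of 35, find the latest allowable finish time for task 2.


LF(activity 2) = deadline - sum of successor durations
Successors: activities 3 through 4 with durations [7, 10]
Sum of successor durations = 17
LF = 35 - 17 = 18

18


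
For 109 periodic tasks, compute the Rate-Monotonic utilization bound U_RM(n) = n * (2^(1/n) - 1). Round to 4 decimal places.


Compute 2^(1/109) = 1.0063794108
Subtract 1: 1.0063794108 - 1 = 0.0063794108
Multiply by n: 109 * 0.0063794108 = 0.6953557772
Round to 4 dp: 0.6954

0.6954


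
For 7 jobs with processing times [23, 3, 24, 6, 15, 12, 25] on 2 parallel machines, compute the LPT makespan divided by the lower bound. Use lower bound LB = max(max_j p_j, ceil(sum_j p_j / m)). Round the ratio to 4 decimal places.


LPT order: [25, 24, 23, 15, 12, 6, 3]
Machine loads after assignment: [55, 53]
LPT makespan = 55
Lower bound = max(max_job, ceil(total/2)) = max(25, 54) = 54
Ratio = 55 / 54 = 1.0185

1.0185


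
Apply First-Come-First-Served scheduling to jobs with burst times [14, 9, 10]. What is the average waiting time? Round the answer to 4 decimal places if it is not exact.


FCFS order (as given): [14, 9, 10]
Waiting times:
  Job 1: wait = 0
  Job 2: wait = 14
  Job 3: wait = 23
Sum of waiting times = 37
Average waiting time = 37/3 = 12.3333

12.3333


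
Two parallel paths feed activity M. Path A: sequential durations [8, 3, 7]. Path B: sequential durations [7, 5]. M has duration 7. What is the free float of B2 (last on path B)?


ES(B2) = sum of predecessors on chain B = 7
EF(B2) = ES + duration = 7 + 5 = 12
Successor of B2 is M. ES(M) = max(sum(A), sum(B)) = max(18, 12) = 18
Free float = ES(successor) - EF(current) = 18 - 12 = 6

6


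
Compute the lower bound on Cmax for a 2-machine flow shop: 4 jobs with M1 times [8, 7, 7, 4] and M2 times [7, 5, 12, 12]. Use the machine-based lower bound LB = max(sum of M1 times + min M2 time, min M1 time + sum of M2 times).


LB1 = sum(M1 times) + min(M2 times) = 26 + 5 = 31
LB2 = min(M1 times) + sum(M2 times) = 4 + 36 = 40
Lower bound = max(LB1, LB2) = max(31, 40) = 40

40


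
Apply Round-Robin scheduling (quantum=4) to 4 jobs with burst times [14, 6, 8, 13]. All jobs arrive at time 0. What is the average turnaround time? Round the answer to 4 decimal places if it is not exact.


Time quantum = 4
Execution trace:
  J1 runs 4 units, time = 4
  J2 runs 4 units, time = 8
  J3 runs 4 units, time = 12
  J4 runs 4 units, time = 16
  J1 runs 4 units, time = 20
  J2 runs 2 units, time = 22
  J3 runs 4 units, time = 26
  J4 runs 4 units, time = 30
  J1 runs 4 units, time = 34
  J4 runs 4 units, time = 38
  J1 runs 2 units, time = 40
  J4 runs 1 units, time = 41
Finish times: [40, 22, 26, 41]
Average turnaround = 129/4 = 32.25

32.25


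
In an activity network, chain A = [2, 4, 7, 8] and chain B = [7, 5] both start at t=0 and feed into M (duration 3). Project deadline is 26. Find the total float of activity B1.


Forward pass: ES(B1) = sum of predecessors on chain B = 0
EF = ES + duration = 0 + 7 = 7
Backward pass: LF(M) = deadline = 26; LS(M) = 26 - 3 = 23
LF(B1) = LS(M) - sum(successors on chain B) = 23 - 5 = 18
LS = LF - duration = 18 - 7 = 11
Total float = LS - ES = 11 - 0 = 11

11


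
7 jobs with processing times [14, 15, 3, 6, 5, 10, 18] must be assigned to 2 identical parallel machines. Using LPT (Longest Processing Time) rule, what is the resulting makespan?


Sort jobs in decreasing order (LPT): [18, 15, 14, 10, 6, 5, 3]
Assign each job to the least loaded machine:
  Machine 1: jobs [18, 10, 6, 3], load = 37
  Machine 2: jobs [15, 14, 5], load = 34
Makespan = max load = 37

37


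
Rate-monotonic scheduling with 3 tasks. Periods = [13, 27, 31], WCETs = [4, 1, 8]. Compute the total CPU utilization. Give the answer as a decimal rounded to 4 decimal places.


Compute individual utilizations (exact fractions):
  Task 1: C/T = 4/13 (approx. 0.3077)
  Task 2: C/T = 1/27 (approx. 0.037)
  Task 3: C/T = 8/31 (approx. 0.2581)
Total utilization U = 4/13 + 1/27 + 8/31 = 6559/10881
Rounded to 4 decimal places: U = 0.6028
RM (Liu & Layland) bound for 3 tasks = 0.779763; compare with U = 6559/10881 (approx. 0.602794)
U <= bound, so schedulable by RM sufficient condition.

0.6028


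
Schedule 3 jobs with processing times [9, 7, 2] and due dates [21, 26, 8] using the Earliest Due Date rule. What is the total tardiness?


Sort by due date (EDD order): [(2, 8), (9, 21), (7, 26)]
Compute completion times and tardiness:
  Job 1: p=2, d=8, C=2, tardiness=max(0,2-8)=0
  Job 2: p=9, d=21, C=11, tardiness=max(0,11-21)=0
  Job 3: p=7, d=26, C=18, tardiness=max(0,18-26)=0
Total tardiness = 0

0


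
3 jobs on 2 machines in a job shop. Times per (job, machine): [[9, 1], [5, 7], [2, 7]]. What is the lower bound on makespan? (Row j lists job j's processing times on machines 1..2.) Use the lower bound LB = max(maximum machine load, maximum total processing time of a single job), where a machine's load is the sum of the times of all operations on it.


Machine loads:
  Machine 1: 9 + 5 + 2 = 16
  Machine 2: 1 + 7 + 7 = 15
Max machine load = 16
Job totals:
  Job 1: 10
  Job 2: 12
  Job 3: 9
Max job total = 12
Lower bound = max(16, 12) = 16

16


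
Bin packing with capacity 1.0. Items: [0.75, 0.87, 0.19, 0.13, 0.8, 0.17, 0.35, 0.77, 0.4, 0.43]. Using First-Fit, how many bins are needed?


Place items sequentially using First-Fit:
  Item 0.75 -> new Bin 1
  Item 0.87 -> new Bin 2
  Item 0.19 -> Bin 1 (now 0.94)
  Item 0.13 -> Bin 2 (now 1.0)
  Item 0.8 -> new Bin 3
  Item 0.17 -> Bin 3 (now 0.97)
  Item 0.35 -> new Bin 4
  Item 0.77 -> new Bin 5
  Item 0.4 -> Bin 4 (now 0.75)
  Item 0.43 -> new Bin 6
Total bins used = 6

6


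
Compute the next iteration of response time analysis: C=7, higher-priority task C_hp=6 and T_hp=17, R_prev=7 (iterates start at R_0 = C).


R_next = C + ceil(R_prev / T_hp) * C_hp
ceil(7 / 17) = ceil(0.4118) = 1
Interference = 1 * 6 = 6
R_next = 7 + 6 = 13

13


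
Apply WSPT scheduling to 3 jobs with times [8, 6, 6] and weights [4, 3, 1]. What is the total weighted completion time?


Compute p/w ratios and sort ascending (WSPT): [(8, 4), (6, 3), (6, 1)]
Compute weighted completion times:
  Job (p=8,w=4): C=8, w*C=4*8=32
  Job (p=6,w=3): C=14, w*C=3*14=42
  Job (p=6,w=1): C=20, w*C=1*20=20
Total weighted completion time = 94

94


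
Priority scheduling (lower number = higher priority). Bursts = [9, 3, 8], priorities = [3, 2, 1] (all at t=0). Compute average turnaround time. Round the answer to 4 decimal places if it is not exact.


Sort by priority (ascending = highest first):
Order: [(1, 8), (2, 3), (3, 9)]
Completion times:
  Priority 1, burst=8, C=8
  Priority 2, burst=3, C=11
  Priority 3, burst=9, C=20
Average turnaround = 39/3 = 13.0

13.0


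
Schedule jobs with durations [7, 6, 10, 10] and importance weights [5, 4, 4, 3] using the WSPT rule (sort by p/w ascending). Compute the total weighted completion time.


Compute p/w ratios and sort ascending (WSPT): [(7, 5), (6, 4), (10, 4), (10, 3)]
Compute weighted completion times:
  Job (p=7,w=5): C=7, w*C=5*7=35
  Job (p=6,w=4): C=13, w*C=4*13=52
  Job (p=10,w=4): C=23, w*C=4*23=92
  Job (p=10,w=3): C=33, w*C=3*33=99
Total weighted completion time = 278

278


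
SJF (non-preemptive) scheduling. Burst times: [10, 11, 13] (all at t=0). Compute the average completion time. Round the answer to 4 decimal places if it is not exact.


SJF order (ascending): [10, 11, 13]
Completion times:
  Job 1: burst=10, C=10
  Job 2: burst=11, C=21
  Job 3: burst=13, C=34
Average completion = 65/3 = 21.6667

21.6667


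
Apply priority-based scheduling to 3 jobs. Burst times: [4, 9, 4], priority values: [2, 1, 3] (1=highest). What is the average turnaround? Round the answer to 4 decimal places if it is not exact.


Sort by priority (ascending = highest first):
Order: [(1, 9), (2, 4), (3, 4)]
Completion times:
  Priority 1, burst=9, C=9
  Priority 2, burst=4, C=13
  Priority 3, burst=4, C=17
Average turnaround = 39/3 = 13.0

13.0


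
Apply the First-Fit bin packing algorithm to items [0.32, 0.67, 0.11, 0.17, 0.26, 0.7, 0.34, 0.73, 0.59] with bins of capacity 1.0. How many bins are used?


Place items sequentially using First-Fit:
  Item 0.32 -> new Bin 1
  Item 0.67 -> Bin 1 (now 0.99)
  Item 0.11 -> new Bin 2
  Item 0.17 -> Bin 2 (now 0.28)
  Item 0.26 -> Bin 2 (now 0.54)
  Item 0.7 -> new Bin 3
  Item 0.34 -> Bin 2 (now 0.88)
  Item 0.73 -> new Bin 4
  Item 0.59 -> new Bin 5
Total bins used = 5

5


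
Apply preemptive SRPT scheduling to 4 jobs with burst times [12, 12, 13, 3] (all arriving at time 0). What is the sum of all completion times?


Since all jobs arrive at t=0, SRPT equals SPT ordering.
SPT order: [3, 12, 12, 13]
Completion times:
  Job 1: p=3, C=3
  Job 2: p=12, C=15
  Job 3: p=12, C=27
  Job 4: p=13, C=40
Total completion time = 3 + 15 + 27 + 40 = 85

85


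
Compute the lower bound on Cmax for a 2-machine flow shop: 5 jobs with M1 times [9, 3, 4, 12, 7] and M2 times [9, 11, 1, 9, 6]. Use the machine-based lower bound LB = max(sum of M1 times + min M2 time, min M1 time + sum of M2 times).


LB1 = sum(M1 times) + min(M2 times) = 35 + 1 = 36
LB2 = min(M1 times) + sum(M2 times) = 3 + 36 = 39
Lower bound = max(LB1, LB2) = max(36, 39) = 39

39


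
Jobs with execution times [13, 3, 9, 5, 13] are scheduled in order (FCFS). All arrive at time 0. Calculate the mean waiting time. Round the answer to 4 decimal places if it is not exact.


FCFS order (as given): [13, 3, 9, 5, 13]
Waiting times:
  Job 1: wait = 0
  Job 2: wait = 13
  Job 3: wait = 16
  Job 4: wait = 25
  Job 5: wait = 30
Sum of waiting times = 84
Average waiting time = 84/5 = 16.8

16.8


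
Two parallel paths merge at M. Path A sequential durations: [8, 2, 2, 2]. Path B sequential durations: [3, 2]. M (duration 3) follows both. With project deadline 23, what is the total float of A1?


Forward pass: ES(A1) = sum of predecessors on chain A = 0
EF = ES + duration = 0 + 8 = 8
Backward pass: LF(M) = deadline = 23; LS(M) = 23 - 3 = 20
LF(A1) = LS(M) - sum(successors on chain A) = 20 - 6 = 14
LS = LF - duration = 14 - 8 = 6
Total float = LS - ES = 6 - 0 = 6

6


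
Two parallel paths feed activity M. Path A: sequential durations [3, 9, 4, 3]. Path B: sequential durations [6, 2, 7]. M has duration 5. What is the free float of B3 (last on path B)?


ES(B3) = sum of predecessors on chain B = 8
EF(B3) = ES + duration = 8 + 7 = 15
Successor of B3 is M. ES(M) = max(sum(A), sum(B)) = max(19, 15) = 19
Free float = ES(successor) - EF(current) = 19 - 15 = 4

4


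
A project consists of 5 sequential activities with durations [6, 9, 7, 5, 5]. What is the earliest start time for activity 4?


Activity 4 starts after activities 1 through 3 complete.
Predecessor durations: [6, 9, 7]
ES = 6 + 9 + 7 = 22

22


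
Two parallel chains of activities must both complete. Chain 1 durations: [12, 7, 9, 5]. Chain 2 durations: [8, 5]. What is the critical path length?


Path A total = 12 + 7 + 9 + 5 = 33
Path B total = 8 + 5 = 13
Critical path = longest path = max(33, 13) = 33

33


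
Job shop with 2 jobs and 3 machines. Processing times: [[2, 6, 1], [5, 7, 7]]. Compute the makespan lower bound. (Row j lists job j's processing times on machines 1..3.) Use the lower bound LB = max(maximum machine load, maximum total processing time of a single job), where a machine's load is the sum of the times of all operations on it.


Machine loads:
  Machine 1: 2 + 5 = 7
  Machine 2: 6 + 7 = 13
  Machine 3: 1 + 7 = 8
Max machine load = 13
Job totals:
  Job 1: 9
  Job 2: 19
Max job total = 19
Lower bound = max(13, 19) = 19

19


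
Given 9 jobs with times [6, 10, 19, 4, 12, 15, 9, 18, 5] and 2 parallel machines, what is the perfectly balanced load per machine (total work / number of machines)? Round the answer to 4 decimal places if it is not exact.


Total processing time = 6 + 10 + 19 + 4 + 12 + 15 + 9 + 18 + 5 = 98
Number of machines = 2
Ideal balanced load = 98 / 2 = 49.0

49.0


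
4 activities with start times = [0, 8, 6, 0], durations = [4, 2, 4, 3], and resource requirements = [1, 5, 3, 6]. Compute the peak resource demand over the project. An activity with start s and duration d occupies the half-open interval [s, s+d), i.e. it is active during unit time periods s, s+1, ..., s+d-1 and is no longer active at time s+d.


Each activity i is active on [start_i, start_i + duration_i).
Compute total resource usage per time slot:
  t=0: active resources = [1, 6], total = 7
  t=1: active resources = [1, 6], total = 7
  t=2: active resources = [1, 6], total = 7
  t=3: active resources = [1], total = 1
  t=4: active resources = [], total = 0
  t=5: active resources = [], total = 0
  t=6: active resources = [3], total = 3
  t=7: active resources = [3], total = 3
  t=8: active resources = [5, 3], total = 8
  t=9: active resources = [5, 3], total = 8
Peak resource demand = 8

8


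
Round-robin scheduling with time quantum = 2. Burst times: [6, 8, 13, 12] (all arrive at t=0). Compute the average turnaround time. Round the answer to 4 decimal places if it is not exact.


Time quantum = 2
Execution trace:
  J1 runs 2 units, time = 2
  J2 runs 2 units, time = 4
  J3 runs 2 units, time = 6
  J4 runs 2 units, time = 8
  J1 runs 2 units, time = 10
  J2 runs 2 units, time = 12
  J3 runs 2 units, time = 14
  J4 runs 2 units, time = 16
  J1 runs 2 units, time = 18
  J2 runs 2 units, time = 20
  J3 runs 2 units, time = 22
  J4 runs 2 units, time = 24
  J2 runs 2 units, time = 26
  J3 runs 2 units, time = 28
  J4 runs 2 units, time = 30
  J3 runs 2 units, time = 32
  J4 runs 2 units, time = 34
  J3 runs 2 units, time = 36
  J4 runs 2 units, time = 38
  J3 runs 1 units, time = 39
Finish times: [18, 26, 39, 38]
Average turnaround = 121/4 = 30.25

30.25


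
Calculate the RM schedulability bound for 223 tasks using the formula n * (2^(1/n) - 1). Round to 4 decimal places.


Compute 2^(1/223) = 1.0031131190
Subtract 1: 1.0031131190 - 1 = 0.0031131190
Multiply by n: 223 * 0.0031131190 = 0.6942255370
Round to 4 dp: 0.6942

0.6942


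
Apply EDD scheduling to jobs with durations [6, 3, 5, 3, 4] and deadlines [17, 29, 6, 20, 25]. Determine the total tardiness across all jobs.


Sort by due date (EDD order): [(5, 6), (6, 17), (3, 20), (4, 25), (3, 29)]
Compute completion times and tardiness:
  Job 1: p=5, d=6, C=5, tardiness=max(0,5-6)=0
  Job 2: p=6, d=17, C=11, tardiness=max(0,11-17)=0
  Job 3: p=3, d=20, C=14, tardiness=max(0,14-20)=0
  Job 4: p=4, d=25, C=18, tardiness=max(0,18-25)=0
  Job 5: p=3, d=29, C=21, tardiness=max(0,21-29)=0
Total tardiness = 0

0


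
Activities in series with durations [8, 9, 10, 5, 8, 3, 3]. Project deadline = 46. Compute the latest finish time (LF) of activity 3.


LF(activity 3) = deadline - sum of successor durations
Successors: activities 4 through 7 with durations [5, 8, 3, 3]
Sum of successor durations = 19
LF = 46 - 19 = 27

27


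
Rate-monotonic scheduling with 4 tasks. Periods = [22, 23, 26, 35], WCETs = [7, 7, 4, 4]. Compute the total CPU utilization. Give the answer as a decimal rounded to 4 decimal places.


Compute individual utilizations (exact fractions):
  Task 1: C/T = 7/22 (approx. 0.3182)
  Task 2: C/T = 7/23 (approx. 0.3043)
  Task 3: C/T = 4/26 = 2/13 (approx. 0.1538)
  Task 4: C/T = 4/35 (approx. 0.1143)
Total utilization U = 7/22 + 7/23 + 2/13 + 4/35 = 205057/230230
Rounded to 4 decimal places: U = 0.8907
RM (Liu & Layland) bound for 4 tasks = 0.756828; compare with U = 205057/230230 (approx. 0.890662)
bound < U <= 1, so the RM sufficient condition is not met (inconclusive; an exact test such as response-time analysis is needed).

0.8907


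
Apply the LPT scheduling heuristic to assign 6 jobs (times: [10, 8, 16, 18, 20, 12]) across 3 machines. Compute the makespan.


Sort jobs in decreasing order (LPT): [20, 18, 16, 12, 10, 8]
Assign each job to the least loaded machine:
  Machine 1: jobs [20, 8], load = 28
  Machine 2: jobs [18, 10], load = 28
  Machine 3: jobs [16, 12], load = 28
Makespan = max load = 28

28


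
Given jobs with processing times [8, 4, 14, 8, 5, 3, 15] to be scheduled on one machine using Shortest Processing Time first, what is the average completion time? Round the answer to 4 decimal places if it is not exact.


Sort jobs by processing time (SPT order): [3, 4, 5, 8, 8, 14, 15]
Compute completion times sequentially:
  Job 1: processing = 3, completes at 3
  Job 2: processing = 4, completes at 7
  Job 3: processing = 5, completes at 12
  Job 4: processing = 8, completes at 20
  Job 5: processing = 8, completes at 28
  Job 6: processing = 14, completes at 42
  Job 7: processing = 15, completes at 57
Sum of completion times = 169
Average completion time = 169/7 = 24.1429

24.1429


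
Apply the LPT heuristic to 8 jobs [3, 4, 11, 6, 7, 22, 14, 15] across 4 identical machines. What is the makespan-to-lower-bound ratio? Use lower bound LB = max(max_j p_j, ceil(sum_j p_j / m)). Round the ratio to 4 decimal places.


LPT order: [22, 15, 14, 11, 7, 6, 4, 3]
Machine loads after assignment: [22, 19, 20, 21]
LPT makespan = 22
Lower bound = max(max_job, ceil(total/4)) = max(22, 21) = 22
Ratio = 22 / 22 = 1.0

1.0


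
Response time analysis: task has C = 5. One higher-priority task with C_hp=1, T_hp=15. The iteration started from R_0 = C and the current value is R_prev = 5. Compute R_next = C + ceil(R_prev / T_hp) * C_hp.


R_next = C + ceil(R_prev / T_hp) * C_hp
ceil(5 / 15) = ceil(0.3333) = 1
Interference = 1 * 1 = 1
R_next = 5 + 1 = 6

6


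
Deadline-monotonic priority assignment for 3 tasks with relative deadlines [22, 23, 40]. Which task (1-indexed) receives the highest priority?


Sort tasks by relative deadline (ascending):
  Task 1: deadline = 22
  Task 2: deadline = 23
  Task 3: deadline = 40
Priority order (highest first): [1, 2, 3]
Highest priority task = 1

1


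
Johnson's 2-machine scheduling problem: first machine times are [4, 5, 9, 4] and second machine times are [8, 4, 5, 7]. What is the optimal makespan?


Apply Johnson's rule:
  Group 1 (a <= b): [(1, 4, 8), (4, 4, 7)]
  Group 2 (a > b): [(3, 9, 5), (2, 5, 4)]
Optimal job order: [1, 4, 3, 2]
Schedule:
  Job 1: M1 done at 4, M2 done at 12
  Job 4: M1 done at 8, M2 done at 19
  Job 3: M1 done at 17, M2 done at 24
  Job 2: M1 done at 22, M2 done at 28
Makespan = 28

28


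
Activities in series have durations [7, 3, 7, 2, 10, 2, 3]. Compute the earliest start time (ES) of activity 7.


Activity 7 starts after activities 1 through 6 complete.
Predecessor durations: [7, 3, 7, 2, 10, 2]
ES = 7 + 3 + 7 + 2 + 10 + 2 = 31

31


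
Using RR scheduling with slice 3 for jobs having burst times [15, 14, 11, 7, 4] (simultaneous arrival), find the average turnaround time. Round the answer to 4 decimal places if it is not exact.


Time quantum = 3
Execution trace:
  J1 runs 3 units, time = 3
  J2 runs 3 units, time = 6
  J3 runs 3 units, time = 9
  J4 runs 3 units, time = 12
  J5 runs 3 units, time = 15
  J1 runs 3 units, time = 18
  J2 runs 3 units, time = 21
  J3 runs 3 units, time = 24
  J4 runs 3 units, time = 27
  J5 runs 1 units, time = 28
  J1 runs 3 units, time = 31
  J2 runs 3 units, time = 34
  J3 runs 3 units, time = 37
  J4 runs 1 units, time = 38
  J1 runs 3 units, time = 41
  J2 runs 3 units, time = 44
  J3 runs 2 units, time = 46
  J1 runs 3 units, time = 49
  J2 runs 2 units, time = 51
Finish times: [49, 51, 46, 38, 28]
Average turnaround = 212/5 = 42.4

42.4


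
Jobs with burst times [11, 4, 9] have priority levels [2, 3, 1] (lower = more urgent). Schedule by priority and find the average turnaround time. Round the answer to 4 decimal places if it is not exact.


Sort by priority (ascending = highest first):
Order: [(1, 9), (2, 11), (3, 4)]
Completion times:
  Priority 1, burst=9, C=9
  Priority 2, burst=11, C=20
  Priority 3, burst=4, C=24
Average turnaround = 53/3 = 17.6667

17.6667


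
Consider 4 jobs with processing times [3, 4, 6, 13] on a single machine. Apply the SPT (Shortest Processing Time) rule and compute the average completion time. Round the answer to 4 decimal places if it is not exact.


Sort jobs by processing time (SPT order): [3, 4, 6, 13]
Compute completion times sequentially:
  Job 1: processing = 3, completes at 3
  Job 2: processing = 4, completes at 7
  Job 3: processing = 6, completes at 13
  Job 4: processing = 13, completes at 26
Sum of completion times = 49
Average completion time = 49/4 = 12.25

12.25


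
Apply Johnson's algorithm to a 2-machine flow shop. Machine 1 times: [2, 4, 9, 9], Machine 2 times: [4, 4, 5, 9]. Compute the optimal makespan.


Apply Johnson's rule:
  Group 1 (a <= b): [(1, 2, 4), (2, 4, 4), (4, 9, 9)]
  Group 2 (a > b): [(3, 9, 5)]
Optimal job order: [1, 2, 4, 3]
Schedule:
  Job 1: M1 done at 2, M2 done at 6
  Job 2: M1 done at 6, M2 done at 10
  Job 4: M1 done at 15, M2 done at 24
  Job 3: M1 done at 24, M2 done at 29
Makespan = 29

29


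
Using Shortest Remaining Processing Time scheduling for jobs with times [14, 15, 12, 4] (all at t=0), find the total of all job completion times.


Since all jobs arrive at t=0, SRPT equals SPT ordering.
SPT order: [4, 12, 14, 15]
Completion times:
  Job 1: p=4, C=4
  Job 2: p=12, C=16
  Job 3: p=14, C=30
  Job 4: p=15, C=45
Total completion time = 4 + 16 + 30 + 45 = 95

95


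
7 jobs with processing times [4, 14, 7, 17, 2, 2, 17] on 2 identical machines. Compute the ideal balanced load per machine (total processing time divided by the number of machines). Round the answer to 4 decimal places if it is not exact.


Total processing time = 4 + 14 + 7 + 17 + 2 + 2 + 17 = 63
Number of machines = 2
Ideal balanced load = 63 / 2 = 31.5

31.5


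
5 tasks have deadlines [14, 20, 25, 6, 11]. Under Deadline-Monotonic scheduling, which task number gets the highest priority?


Sort tasks by relative deadline (ascending):
  Task 4: deadline = 6
  Task 5: deadline = 11
  Task 1: deadline = 14
  Task 2: deadline = 20
  Task 3: deadline = 25
Priority order (highest first): [4, 5, 1, 2, 3]
Highest priority task = 4

4


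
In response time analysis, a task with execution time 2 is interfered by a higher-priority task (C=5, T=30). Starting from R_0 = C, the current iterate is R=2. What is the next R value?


R_next = C + ceil(R_prev / T_hp) * C_hp
ceil(2 / 30) = ceil(0.0667) = 1
Interference = 1 * 5 = 5
R_next = 2 + 5 = 7

7


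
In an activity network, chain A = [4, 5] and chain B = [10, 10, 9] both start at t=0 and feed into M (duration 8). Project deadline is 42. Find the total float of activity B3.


Forward pass: ES(B3) = sum of predecessors on chain B = 20
EF = ES + duration = 20 + 9 = 29
Backward pass: LF(M) = deadline = 42; LS(M) = 42 - 8 = 34
LF(B3) = LS(M) - sum(successors on chain B) = 34 - 0 = 34
LS = LF - duration = 34 - 9 = 25
Total float = LS - ES = 25 - 20 = 5

5


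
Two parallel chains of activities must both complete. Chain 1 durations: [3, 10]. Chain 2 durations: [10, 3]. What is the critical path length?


Path A total = 3 + 10 = 13
Path B total = 10 + 3 = 13
Critical path = longest path = max(13, 13) = 13

13


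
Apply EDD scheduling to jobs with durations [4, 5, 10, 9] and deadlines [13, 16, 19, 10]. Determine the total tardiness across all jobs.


Sort by due date (EDD order): [(9, 10), (4, 13), (5, 16), (10, 19)]
Compute completion times and tardiness:
  Job 1: p=9, d=10, C=9, tardiness=max(0,9-10)=0
  Job 2: p=4, d=13, C=13, tardiness=max(0,13-13)=0
  Job 3: p=5, d=16, C=18, tardiness=max(0,18-16)=2
  Job 4: p=10, d=19, C=28, tardiness=max(0,28-19)=9
Total tardiness = 11

11


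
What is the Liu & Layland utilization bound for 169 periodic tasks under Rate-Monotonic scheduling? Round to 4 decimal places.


Compute 2^(1/169) = 1.0041098851
Subtract 1: 1.0041098851 - 1 = 0.0041098851
Multiply by n: 169 * 0.0041098851 = 0.6945705819
Round to 4 dp: 0.6946

0.6946


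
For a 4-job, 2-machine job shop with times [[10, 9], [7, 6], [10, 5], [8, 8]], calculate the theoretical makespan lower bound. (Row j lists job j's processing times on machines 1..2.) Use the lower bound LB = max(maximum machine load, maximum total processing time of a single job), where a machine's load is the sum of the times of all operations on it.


Machine loads:
  Machine 1: 10 + 7 + 10 + 8 = 35
  Machine 2: 9 + 6 + 5 + 8 = 28
Max machine load = 35
Job totals:
  Job 1: 19
  Job 2: 13
  Job 3: 15
  Job 4: 16
Max job total = 19
Lower bound = max(35, 19) = 35

35
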